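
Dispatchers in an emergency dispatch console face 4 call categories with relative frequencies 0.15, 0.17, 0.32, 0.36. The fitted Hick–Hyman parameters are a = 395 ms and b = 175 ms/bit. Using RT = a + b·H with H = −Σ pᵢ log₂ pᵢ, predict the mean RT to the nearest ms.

Entropy contributions −pᵢ log₂ pᵢ: 0.4105, 0.4346, 0.5260, 0.5306; sum H = 1.9018 bits.
RT = a + bH = 395 + 175·1.9018 = 727.81 ms.

728 ms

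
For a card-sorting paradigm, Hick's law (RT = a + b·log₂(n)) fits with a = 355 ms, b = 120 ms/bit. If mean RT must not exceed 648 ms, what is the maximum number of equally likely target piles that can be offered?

120·log₂ n ≤ 648 − 355 = 293, giving log₂ n ≤ 2.4417 and n ≤ 5.433. The largest whole number is 5.

5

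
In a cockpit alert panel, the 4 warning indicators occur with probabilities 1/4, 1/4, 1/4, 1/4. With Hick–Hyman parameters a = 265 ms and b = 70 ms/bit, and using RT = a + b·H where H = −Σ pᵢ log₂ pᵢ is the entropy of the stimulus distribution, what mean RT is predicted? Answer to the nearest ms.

Each term −pᵢ log₂ pᵢ: 0.25·2 + 0.25·2 + 0.25·2 + 0.25·2; summed, H = 2.000 bits.
Mean RT = a + bH = 265 + 70·2.000 = 405.00 ms.

405 ms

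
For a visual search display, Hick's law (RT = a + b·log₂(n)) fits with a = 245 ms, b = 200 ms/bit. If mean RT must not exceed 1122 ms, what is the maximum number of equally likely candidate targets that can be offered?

20

200·log₂ n ≤ 1122 − 245 = 877, giving log₂ n ≤ 4.3850 and n ≤ 20.894. The largest whole number is 20.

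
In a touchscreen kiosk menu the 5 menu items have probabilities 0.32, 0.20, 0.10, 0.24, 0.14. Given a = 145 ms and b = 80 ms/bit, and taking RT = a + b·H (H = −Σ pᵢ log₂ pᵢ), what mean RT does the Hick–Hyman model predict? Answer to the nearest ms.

H = 0.32·log₂(1/0.32) + 0.20·log₂(1/0.20) + 0.10·log₂(1/0.10) + 0.24·log₂(1/0.24) + 0.14·log₂(1/0.14) = 2.2139 bits.
RT = 145 + 80 × 2.2139 = 322.11 ms.

322 ms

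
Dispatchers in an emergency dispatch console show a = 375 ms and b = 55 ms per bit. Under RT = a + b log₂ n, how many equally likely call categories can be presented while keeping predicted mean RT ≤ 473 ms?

Set 375 + 55·log₂ n ≤ 473 → log₂ n ≤ (473 − 375)/55 = 1.7818.
So n ≤ 2^1.7818 = 3.439; the largest integer n is 3.

3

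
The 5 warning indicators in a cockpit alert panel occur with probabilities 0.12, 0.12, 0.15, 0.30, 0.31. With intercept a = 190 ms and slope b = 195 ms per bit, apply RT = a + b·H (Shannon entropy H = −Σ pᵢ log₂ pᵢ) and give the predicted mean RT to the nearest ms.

617 ms

Entropy contributions −pᵢ log₂ pᵢ: 0.3671, 0.3671, 0.4105, 0.5211, 0.5238; sum H = 2.1896 bits.
RT = a + bH = 190 + 195·2.1896 = 616.96 ms.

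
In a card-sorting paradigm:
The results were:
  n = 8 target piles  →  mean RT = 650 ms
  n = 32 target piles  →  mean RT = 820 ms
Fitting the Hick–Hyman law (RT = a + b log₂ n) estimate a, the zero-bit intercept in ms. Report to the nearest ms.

395 ms

The slope on a log₂ axis is (820 − 650) / (5 − 3) = 85 ms/bit.
Intercept: a = 650 − 85·log₂(8) = 395.000 ms.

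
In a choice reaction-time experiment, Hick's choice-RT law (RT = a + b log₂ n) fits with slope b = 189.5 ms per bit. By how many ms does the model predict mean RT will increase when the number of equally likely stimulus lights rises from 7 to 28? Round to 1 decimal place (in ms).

379.0 ms

ΔRT = (a + b log₂ n₂) − (a + b log₂ n₁) = b·(log₂ n₂ − log₂ n₁).
log₂(28) − log₂(7) = log₂(28/7) = log₂(4) = 2.
ΔRT = 189.5 × 2.0000 = 379.000 ms.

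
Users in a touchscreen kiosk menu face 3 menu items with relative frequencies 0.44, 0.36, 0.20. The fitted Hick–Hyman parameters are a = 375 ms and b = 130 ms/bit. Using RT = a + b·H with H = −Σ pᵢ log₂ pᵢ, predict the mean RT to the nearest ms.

H = 0.44·log₂(1/0.44) + 0.36·log₂(1/0.36) + 0.20·log₂(1/0.20) = 1.5161 bits.
RT = 375 + 130 × 1.5161 = 572.10 ms.

572 ms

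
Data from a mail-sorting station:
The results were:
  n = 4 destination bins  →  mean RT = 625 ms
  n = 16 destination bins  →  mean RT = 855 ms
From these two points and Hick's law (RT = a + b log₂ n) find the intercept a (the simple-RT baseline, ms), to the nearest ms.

395 ms

Slope: b = (855 − 625) / (log₂ 16 − log₂ 4) = 230/2.0000 = 115 ms/bit.
Intercept: a = 625 − 115·log₂(4) = 395.000 ms.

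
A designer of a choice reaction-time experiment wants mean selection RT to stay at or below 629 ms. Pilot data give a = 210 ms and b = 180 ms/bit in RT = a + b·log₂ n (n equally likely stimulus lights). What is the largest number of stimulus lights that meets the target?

180·log₂ n ≤ 629 − 210 = 419, giving log₂ n ≤ 2.3278 and n ≤ 5.020. The largest whole number is 5.

5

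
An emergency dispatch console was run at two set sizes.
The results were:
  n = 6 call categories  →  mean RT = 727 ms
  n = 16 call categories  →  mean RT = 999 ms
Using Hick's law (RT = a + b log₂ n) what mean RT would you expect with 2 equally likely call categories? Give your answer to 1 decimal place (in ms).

Fit slope and intercept:
  b = (999 − 727) / (log₂ 16 − log₂ 6) = 272 / (4 − 2.5850) = 192.221 ms/bit
  a = 727 − 192.221 × 2.5850 = 230.116 ms
Then RT(2) = 230.116 + 192.221 × log₂ 2 = 230.116 + 192.221 × 1 ≈ 422.337 ms.

422.3 ms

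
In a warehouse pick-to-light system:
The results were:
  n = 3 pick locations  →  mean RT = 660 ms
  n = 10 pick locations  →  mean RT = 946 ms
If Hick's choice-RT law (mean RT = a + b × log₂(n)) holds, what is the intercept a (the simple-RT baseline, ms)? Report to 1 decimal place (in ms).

b = (RT₂ − RT₁)/(log₂ n₂ − log₂ n₁) = (946 − 660)/(3.3219 − 1.5850) = 164.655 ms/bit.
Intercept: a = 660 − 164.655·log₂(3) = 399.028 ms.

399.0 ms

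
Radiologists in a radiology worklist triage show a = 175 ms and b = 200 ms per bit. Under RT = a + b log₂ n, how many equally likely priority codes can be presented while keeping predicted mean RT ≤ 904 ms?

Set 175 + 200·log₂ n ≤ 904 → log₂ n ≤ (904 − 175)/200 = 3.6450.
So n ≤ 2^3.6450 = 12.510; the largest integer n is 12.

12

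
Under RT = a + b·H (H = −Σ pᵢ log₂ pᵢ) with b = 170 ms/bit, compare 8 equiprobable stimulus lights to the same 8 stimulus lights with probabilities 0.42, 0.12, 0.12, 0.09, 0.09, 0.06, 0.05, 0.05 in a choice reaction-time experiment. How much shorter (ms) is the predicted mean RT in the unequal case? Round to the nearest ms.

75 ms

Equiprobable entropy H₀ = log₂ 8 = 3.0000 bits.
Skewed entropy H = −Σ pᵢ log₂ pᵢ = 2.5608 bits.
ΔRT = b·(H₀ − H) = 170 × 0.4392 = 74.66 ms.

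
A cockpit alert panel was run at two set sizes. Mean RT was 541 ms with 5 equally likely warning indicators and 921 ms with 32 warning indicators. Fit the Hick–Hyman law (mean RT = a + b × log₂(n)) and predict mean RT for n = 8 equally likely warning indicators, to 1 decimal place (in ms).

637.2 ms

RT is linear in log₂ n, so two points fix the line:
  b = (921 − 541) / (log₂ 32 − log₂ 5) = 380 / (5 − 2.3219) = 141.893 ms/bit
  a = 541 − 141.893 × 2.3219 = 211.534 ms
Then RT(8) = 211.534 + 141.893 × log₂ 8 = 211.534 + 141.893 × 3 ≈ 637.214 ms.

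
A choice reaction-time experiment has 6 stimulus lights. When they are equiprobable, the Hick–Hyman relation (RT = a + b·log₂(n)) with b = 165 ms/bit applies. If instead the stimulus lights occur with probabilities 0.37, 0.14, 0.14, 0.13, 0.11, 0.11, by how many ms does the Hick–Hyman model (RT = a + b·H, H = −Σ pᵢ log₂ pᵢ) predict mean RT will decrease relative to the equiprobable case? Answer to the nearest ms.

Equiprobable entropy H₀ = log₂ 6 = 2.5850 bits.
Skewed entropy H = −Σ pᵢ log₂ pᵢ = 2.4082 bits.
ΔRT = b·(H₀ − H) = 165 × 0.1768 = 29.17 ms.

29 ms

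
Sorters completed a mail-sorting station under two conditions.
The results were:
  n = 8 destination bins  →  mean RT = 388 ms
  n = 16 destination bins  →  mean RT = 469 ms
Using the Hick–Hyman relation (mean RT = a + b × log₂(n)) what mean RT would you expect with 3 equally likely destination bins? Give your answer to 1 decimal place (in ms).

273.4 ms

RT is linear in log₂ n, so two points fix the line:
  b = (469 − 388) / (log₂ 16 − log₂ 8) = 81 / (4 − 3) = 81.000 ms/bit
  a = 388 − 81.000 × 3 = 145.000 ms
Then RT(3) = 145.000 + 81.000 × log₂ 3 = 145.000 + 81.000 × 1.5850 ≈ 273.382 ms.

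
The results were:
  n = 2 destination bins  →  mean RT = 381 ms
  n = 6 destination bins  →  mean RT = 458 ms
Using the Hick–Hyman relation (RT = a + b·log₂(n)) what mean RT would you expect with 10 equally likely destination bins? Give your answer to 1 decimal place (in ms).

493.8 ms

RT is linear in log₂ n, so two points fix the line:
  b = (458 − 381) / (log₂ 6 − log₂ 2) = 77 / (2.5850 − 1) = 48.582 ms/bit
  a = 381 − 48.582 × 1 = 332.418 ms
Then RT(10) = 332.418 + 48.582 × log₂ 10 = 332.418 + 48.582 × 3.3219 ≈ 493.803 ms.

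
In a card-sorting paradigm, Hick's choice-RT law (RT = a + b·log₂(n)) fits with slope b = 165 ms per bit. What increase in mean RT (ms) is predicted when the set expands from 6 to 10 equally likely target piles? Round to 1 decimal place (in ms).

121.6 ms

Only the slope matters, since a is common to both: ΔRT = b·log₂(n₂/n₁).
log₂(10) − log₂(6) = 3.3219 − 2.5850 = 0.7370.
ΔRT = 165 × 0.7370 = 121.599 ms.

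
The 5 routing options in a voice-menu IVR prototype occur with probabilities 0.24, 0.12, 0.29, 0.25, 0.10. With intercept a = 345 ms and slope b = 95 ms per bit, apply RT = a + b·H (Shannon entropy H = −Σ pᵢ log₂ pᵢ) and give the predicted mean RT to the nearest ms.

H = 0.24·log₂(1/0.24) + 0.12·log₂(1/0.12) + 0.29·log₂(1/0.29) + 0.25·log₂(1/0.25) + 0.10·log₂(1/0.10) = 2.2113 bits.
RT = 345 + 95 × 2.2113 = 555.07 ms.

555 ms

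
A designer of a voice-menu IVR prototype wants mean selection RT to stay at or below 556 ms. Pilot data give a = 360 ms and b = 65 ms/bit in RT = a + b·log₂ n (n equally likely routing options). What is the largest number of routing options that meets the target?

8

Information budget: (556 − 360)/65 = 3.0154 bits, so n ≤ 2^3.0154 = 8.086 → at most 8.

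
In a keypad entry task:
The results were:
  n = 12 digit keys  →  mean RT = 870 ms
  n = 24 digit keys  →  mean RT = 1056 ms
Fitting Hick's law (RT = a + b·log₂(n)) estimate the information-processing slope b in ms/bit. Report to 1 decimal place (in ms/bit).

186.0 ms/bit

The slope on a log₂ axis is (1056 − 870) / (4.5850 − 3.5850) = 186.000 ms/bit.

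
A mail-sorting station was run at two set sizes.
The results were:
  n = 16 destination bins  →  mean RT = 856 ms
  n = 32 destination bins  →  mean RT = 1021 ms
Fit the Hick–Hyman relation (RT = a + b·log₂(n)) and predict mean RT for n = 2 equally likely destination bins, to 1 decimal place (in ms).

With log₂ n on the abscissa the relation is linear; from the two conditions:
  b = (1021 − 856) / (log₂ 32 − log₂ 16) = 165 / (5 − 4) = 165.000 ms/bit
  a = 856 − 165.000 × 4 = 196.000 ms
Then RT(2) = 196.000 + 165.000 × log₂ 2 = 196.000 + 165.000 × 1 ≈ 361.000 ms.

361.0 ms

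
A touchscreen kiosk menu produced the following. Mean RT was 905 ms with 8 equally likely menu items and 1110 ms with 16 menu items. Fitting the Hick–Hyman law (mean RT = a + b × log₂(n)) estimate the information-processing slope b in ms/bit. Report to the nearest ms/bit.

205 ms/bit

b = (RT₂ − RT₁)/(log₂ n₂ − log₂ n₁) = (1110 − 905)/(4 − 3) = 205 ms/bit.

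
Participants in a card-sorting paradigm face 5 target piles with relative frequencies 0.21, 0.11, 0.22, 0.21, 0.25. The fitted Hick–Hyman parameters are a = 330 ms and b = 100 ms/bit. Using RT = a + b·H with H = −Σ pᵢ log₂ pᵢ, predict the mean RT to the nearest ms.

558 ms

H = 0.21·log₂(1/0.21) + 0.11·log₂(1/0.11) + 0.22·log₂(1/0.22) + 0.21·log₂(1/0.21) + 0.25·log₂(1/0.25) = 2.2765 bits.
RT = 330 + 100 × 2.2765 = 557.65 ms.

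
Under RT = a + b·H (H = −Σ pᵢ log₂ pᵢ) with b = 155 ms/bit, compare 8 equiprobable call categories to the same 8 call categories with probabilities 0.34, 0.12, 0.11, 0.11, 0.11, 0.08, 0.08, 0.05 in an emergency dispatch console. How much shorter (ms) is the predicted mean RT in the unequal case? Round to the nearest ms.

39 ms

Equiprobable entropy H₀ = log₂ 8 = 3.0000 bits.
Skewed entropy H = −Σ pᵢ log₂ pᵢ = 2.7462 bits.
ΔRT = b·(H₀ − H) = 155 × 0.2538 = 39.34 ms.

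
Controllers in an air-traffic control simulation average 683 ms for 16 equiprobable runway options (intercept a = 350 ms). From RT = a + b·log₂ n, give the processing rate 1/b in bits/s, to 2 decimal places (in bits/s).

12.01 bits/s

b = (683 − 350)/log₂ 16 = 333/4 = 83.250 ms per bit = 0.08325 s/bit; the reciprocal is 12.012 bits/s.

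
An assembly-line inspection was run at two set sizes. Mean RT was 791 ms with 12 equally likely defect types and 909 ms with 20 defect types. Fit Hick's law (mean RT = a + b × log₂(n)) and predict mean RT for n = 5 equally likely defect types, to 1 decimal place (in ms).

Solve the two-equation system in a and b:
  b = (909 − 791) / (log₂ 20 − log₂ 12) = 118 / (4.3219 − 3.5850) = 160.116 ms/bit
  a = 791 − 160.116 × 3.5850 = 216.990 ms
Then RT(5) = 216.990 + 160.116 × log₂ 5 = 216.990 + 160.116 × 2.3219 ≈ 588.768 ms.

588.8 ms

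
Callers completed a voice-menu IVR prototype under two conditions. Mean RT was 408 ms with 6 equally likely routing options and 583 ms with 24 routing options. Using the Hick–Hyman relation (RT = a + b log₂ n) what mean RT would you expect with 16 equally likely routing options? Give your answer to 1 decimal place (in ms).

531.8 ms

Fit slope and intercept:
  b = (583 − 408) / (log₂ 24 − log₂ 6) = 175 / (4.5850 − 2.5850) = 87.500 ms/bit
  a = 408 − 87.500 × 2.5850 = 181.816 ms
Then RT(16) = 181.816 + 87.500 × log₂ 16 = 181.816 + 87.500 × 4 ≈ 531.816 ms.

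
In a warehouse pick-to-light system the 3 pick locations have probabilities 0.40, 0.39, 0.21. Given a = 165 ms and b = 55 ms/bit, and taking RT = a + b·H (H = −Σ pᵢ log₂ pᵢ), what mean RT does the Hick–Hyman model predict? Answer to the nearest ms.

Entropy contributions −pᵢ log₂ pᵢ: 0.5288, 0.5298, 0.4728; sum H = 1.5314 bits.
RT = a + bH = 165 + 55·1.5314 = 249.23 ms.

249 ms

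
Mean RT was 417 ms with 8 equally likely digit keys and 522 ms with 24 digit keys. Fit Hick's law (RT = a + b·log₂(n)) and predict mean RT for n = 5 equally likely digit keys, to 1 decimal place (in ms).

With log₂ n on the abscissa the relation is linear; from the two conditions:
  b = (522 − 417) / (log₂ 24 − log₂ 8) = 105 / (4.5850 − 3) = 66.248 ms/bit
  a = 417 − 66.248 × 3 = 218.257 ms
Then RT(5) = 218.257 + 66.248 × log₂ 5 = 218.257 + 66.248 × 2.3219 ≈ 372.079 ms.

372.1 ms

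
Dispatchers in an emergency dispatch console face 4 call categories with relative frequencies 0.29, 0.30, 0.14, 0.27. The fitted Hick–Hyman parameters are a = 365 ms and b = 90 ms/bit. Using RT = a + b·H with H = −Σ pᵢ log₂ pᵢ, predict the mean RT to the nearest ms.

540 ms

Entropy contributions −pᵢ log₂ pᵢ: 0.5179, 0.5211, 0.3971, 0.5100; sum H = 1.9461 bits.
RT = a + bH = 365 + 90·1.9461 = 540.15 ms.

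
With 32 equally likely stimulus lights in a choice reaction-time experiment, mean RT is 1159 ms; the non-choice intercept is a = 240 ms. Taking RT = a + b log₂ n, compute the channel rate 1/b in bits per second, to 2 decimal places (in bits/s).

Choice component = 1159 − 240 = 919 ms over log₂(32) = 5 bits.
b = 919 / 5 = 183.800 ms/bit, so 1/b = 5.441 bits/s.

5.44 bits/s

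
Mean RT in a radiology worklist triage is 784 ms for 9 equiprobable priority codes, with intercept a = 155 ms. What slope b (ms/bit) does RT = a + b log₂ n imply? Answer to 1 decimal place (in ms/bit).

9 alternatives carry log₂ 9 = 3.1699 bits; the choice cost is 784 − 155 = 629 ms, so b = 629/3.1699 = 198.427 ms/bit.

198.4 ms/bit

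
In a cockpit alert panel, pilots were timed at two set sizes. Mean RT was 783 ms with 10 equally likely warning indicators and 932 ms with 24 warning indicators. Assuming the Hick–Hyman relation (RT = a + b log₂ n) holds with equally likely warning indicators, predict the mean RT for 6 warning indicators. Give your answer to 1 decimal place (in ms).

696.1 ms

Fit slope and intercept:
  b = (932 − 783) / (log₂ 24 − log₂ 10) = 149 / (4.5850 − 3.3219) = 117.970 ms/bit
  a = 783 − 117.970 × 3.3219 = 391.113 ms
Then RT(6) = 391.113 + 117.970 × log₂ 6 = 391.113 + 117.970 × 2.5850 ≈ 696.060 ms.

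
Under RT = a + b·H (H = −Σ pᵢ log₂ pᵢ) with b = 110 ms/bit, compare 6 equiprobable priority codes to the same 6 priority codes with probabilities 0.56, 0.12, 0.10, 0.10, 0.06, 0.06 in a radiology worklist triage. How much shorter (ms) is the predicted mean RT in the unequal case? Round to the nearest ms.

The RT saving is b·ΔH. Equiprobable H₀ = log₂(6) = 2.5850 bits; with the given probabilities H = 1.9870 bits.
b·(H₀ − H) = 110 × (2.5850 − 1.9870) = 65.78 ms.

66 ms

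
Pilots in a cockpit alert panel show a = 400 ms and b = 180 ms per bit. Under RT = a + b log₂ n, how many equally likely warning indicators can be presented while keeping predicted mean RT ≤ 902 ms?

6

Set 400 + 180·log₂ n ≤ 902 → log₂ n ≤ (902 − 400)/180 = 2.7889.
So n ≤ 2^2.7889 = 6.911; the largest integer n is 6.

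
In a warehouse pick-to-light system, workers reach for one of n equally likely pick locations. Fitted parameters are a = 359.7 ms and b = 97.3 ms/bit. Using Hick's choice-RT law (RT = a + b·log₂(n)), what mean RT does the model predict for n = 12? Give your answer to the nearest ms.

709 ms

log₂(12) = 3.5850 bits, so RT = 359.7 + 97.3 × 3.5850 ≈ 708.517 ms.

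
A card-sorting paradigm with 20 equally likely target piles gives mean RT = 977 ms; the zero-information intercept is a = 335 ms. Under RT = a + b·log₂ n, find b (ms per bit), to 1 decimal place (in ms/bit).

148.5 ms/bit

log₂(20) = 4.3219 bits.
b = (RT − a)/log₂ n = (977 − 335) / 4.3219 = 148.545 ms/bit.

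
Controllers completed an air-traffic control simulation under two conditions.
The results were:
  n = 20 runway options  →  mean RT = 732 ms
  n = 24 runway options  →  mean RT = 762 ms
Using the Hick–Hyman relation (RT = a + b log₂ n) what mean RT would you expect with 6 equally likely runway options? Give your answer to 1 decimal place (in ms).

533.9 ms

RT is linear in log₂ n, so two points fix the line:
  b = (762 − 732) / (log₂ 24 − log₂ 20) = 30 / (4.5850 − 4.3219) = 114.054 ms/bit
  a = 732 − 114.054 × 4.3219 = 239.069 ms
Then RT(6) = 239.069 + 114.054 × log₂ 6 = 239.069 + 114.054 × 2.5850 ≈ 533.893 ms.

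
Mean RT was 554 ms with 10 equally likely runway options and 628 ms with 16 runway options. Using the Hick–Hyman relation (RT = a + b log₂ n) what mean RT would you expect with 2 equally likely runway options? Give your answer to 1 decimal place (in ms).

Fit slope and intercept:
  b = (628 − 554) / (log₂ 16 − log₂ 10) = 74 / (4 − 3.3219) = 109.133 ms/bit
  a = 554 − 109.133 × 3.3219 = 191.468 ms
Then RT(2) = 191.468 + 109.133 × log₂ 2 = 191.468 + 109.133 × 1 ≈ 300.601 ms.

300.6 ms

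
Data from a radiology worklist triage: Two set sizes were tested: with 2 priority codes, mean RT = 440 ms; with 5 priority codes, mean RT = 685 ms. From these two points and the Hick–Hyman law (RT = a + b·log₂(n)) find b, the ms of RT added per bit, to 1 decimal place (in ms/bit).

185.3 ms/bit

Slope: b = (685 − 440) / (log₂ 5 − log₂ 2) = 245/1.3219 = 185.335 ms/bit.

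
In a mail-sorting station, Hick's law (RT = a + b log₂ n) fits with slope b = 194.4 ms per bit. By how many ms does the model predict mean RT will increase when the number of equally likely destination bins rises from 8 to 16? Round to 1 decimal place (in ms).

The intercept a cancels: ΔRT = b·(log₂ n₂ − log₂ n₁) = b·log₂(n₂/n₁).
log₂(16) − log₂(8) = log₂(16/8) = log₂(2) = 1.
ΔRT = 194.4 × 1.0000 = 194.400 ms.

194.4 ms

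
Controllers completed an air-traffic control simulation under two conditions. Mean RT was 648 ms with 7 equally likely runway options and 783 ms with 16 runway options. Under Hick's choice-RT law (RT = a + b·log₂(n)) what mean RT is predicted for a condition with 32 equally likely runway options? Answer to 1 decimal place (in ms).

896.2 ms

Fit slope and intercept:
  b = (783 − 648) / (log₂ 16 − log₂ 7) = 135 / (4 − 2.8074) = 113.194 ms/bit
  a = 648 − 113.194 × 2.8074 = 330.225 ms
Then RT(32) = 330.225 + 113.194 × log₂ 32 = 330.225 + 113.194 × 5 ≈ 896.194 ms.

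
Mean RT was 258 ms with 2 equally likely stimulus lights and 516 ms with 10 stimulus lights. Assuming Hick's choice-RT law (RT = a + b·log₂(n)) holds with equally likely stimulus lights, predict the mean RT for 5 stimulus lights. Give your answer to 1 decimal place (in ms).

404.9 ms

Solve the two-equation system in a and b:
  b = (516 − 258) / (log₂ 10 − log₂ 2) = 258 / (3.3219 − 1) = 111.115 ms/bit
  a = 258 − 111.115 × 1 = 146.885 ms
Then RT(5) = 146.885 + 111.115 × log₂ 5 = 146.885 + 111.115 × 2.3219 ≈ 404.885 ms.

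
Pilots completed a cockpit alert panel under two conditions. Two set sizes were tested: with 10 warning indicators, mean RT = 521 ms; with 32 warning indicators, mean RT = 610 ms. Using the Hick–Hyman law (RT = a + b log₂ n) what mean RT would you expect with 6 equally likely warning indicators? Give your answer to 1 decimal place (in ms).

Solve the two-equation system in a and b:
  b = (610 − 521) / (log₂ 32 − log₂ 10) = 89 / (5 − 3.3219) = 53.037 ms/bit
  a = 521 − 53.037 × 3.3219 = 344.815 ms
Then RT(6) = 344.815 + 53.037 × log₂ 6 = 344.815 + 53.037 × 2.5850 ≈ 481.914 ms.

481.9 ms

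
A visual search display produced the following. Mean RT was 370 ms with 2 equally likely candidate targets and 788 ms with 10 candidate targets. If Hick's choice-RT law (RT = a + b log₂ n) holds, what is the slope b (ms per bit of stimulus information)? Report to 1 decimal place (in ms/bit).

180.0 ms/bit

The slope on a log₂ axis is (788 − 370) / (3.3219 − 1) = 180.023 ms/bit.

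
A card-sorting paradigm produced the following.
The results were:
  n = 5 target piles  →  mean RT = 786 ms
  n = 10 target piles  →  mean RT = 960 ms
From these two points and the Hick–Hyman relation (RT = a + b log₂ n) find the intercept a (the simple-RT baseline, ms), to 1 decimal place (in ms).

Slope: b = (960 − 786) / (log₂ 10 − log₂ 5) = 174/1.0000 = 174.000 ms/bit.
Intercept: a = 786 − 174.000·log₂(5) = 381.985 ms.

382.0 ms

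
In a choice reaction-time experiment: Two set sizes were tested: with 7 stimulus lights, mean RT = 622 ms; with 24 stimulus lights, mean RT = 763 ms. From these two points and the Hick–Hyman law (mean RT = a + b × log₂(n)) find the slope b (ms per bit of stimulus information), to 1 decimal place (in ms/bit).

79.3 ms/bit

b = (RT₂ − RT₁)/(log₂ n₂ − log₂ n₁) = (763 − 622)/(4.5850 − 2.8074) = 79.320 ms/bit.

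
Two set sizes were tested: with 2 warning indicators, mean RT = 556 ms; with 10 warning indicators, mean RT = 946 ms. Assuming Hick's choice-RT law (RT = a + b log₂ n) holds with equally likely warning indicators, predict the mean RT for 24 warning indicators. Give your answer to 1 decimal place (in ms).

With log₂ n on the abscissa the relation is linear; from the two conditions:
  b = (946 − 556) / (log₂ 10 − log₂ 2) = 390 / (3.3219 − 1) = 167.964 ms/bit
  a = 556 − 167.964 × 1 = 388.036 ms
Then RT(24) = 388.036 + 167.964 × log₂ 24 = 388.036 + 167.964 × 4.5850 ≈ 1158.144 ms.

1158.1 ms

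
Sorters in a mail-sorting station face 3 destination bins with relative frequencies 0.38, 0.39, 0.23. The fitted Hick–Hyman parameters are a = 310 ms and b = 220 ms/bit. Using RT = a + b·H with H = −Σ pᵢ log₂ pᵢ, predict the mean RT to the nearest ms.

651 ms

Entropy contributions −pᵢ log₂ pᵢ: 0.5305, 0.5298, 0.4877; sum H = 1.5479 bits.
RT = a + bH = 310 + 220·1.5479 = 650.54 ms.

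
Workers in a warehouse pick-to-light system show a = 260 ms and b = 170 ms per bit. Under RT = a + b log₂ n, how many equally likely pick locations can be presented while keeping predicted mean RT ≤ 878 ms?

12

170·log₂ n ≤ 878 − 260 = 618, giving log₂ n ≤ 3.6353 and n ≤ 12.426. The largest whole number is 12.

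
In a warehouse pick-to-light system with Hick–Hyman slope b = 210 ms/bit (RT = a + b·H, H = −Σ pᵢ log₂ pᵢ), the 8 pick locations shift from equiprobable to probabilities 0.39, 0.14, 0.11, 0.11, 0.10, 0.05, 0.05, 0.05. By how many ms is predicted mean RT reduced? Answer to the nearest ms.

Equiprobable entropy H₀ = log₂ 8 = 3.0000 bits.
Skewed entropy H = −Σ pᵢ log₂ pᵢ = 2.6080 bits.
ΔRT = b·(H₀ − H) = 210 × 0.3920 = 82.33 ms.

82 ms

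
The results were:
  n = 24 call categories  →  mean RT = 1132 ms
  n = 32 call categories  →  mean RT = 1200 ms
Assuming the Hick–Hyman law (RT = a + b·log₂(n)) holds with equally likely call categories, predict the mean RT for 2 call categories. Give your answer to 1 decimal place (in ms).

544.6 ms

Fit slope and intercept:
  b = (1200 − 1132) / (log₂ 32 − log₂ 24) = 68 / (5 − 4.5850) = 163.841 ms/bit
  a = 1132 − 163.841 × 4.5850 = 380.797 ms
Then RT(2) = 380.797 + 163.841 × log₂ 2 = 380.797 + 163.841 × 1 ≈ 544.638 ms.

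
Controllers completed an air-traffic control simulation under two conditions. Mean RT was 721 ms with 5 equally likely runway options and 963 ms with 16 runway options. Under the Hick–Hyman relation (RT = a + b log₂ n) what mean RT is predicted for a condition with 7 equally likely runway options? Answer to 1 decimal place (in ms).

Fit slope and intercept:
  b = (963 − 721) / (log₂ 16 − log₂ 5) = 242 / (4 − 2.3219) = 144.213 ms/bit
  a = 721 − 144.213 × 2.3219 = 386.147 ms
Then RT(7) = 386.147 + 144.213 × log₂ 7 = 386.147 + 144.213 × 2.8074 ≈ 791.005 ms.

791.0 ms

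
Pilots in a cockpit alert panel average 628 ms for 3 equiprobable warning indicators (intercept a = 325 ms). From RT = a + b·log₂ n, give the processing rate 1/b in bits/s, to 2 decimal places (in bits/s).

b = (628 − 325)/log₂ 3 = 303/1.5850 = 191.172 ms per bit = 0.19117 s/bit; the reciprocal is 5.231 bits/s.

5.23 bits/s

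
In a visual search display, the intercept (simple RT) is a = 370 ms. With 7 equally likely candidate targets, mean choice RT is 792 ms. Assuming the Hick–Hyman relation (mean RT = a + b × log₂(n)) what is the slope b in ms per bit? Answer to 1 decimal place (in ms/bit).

150.3 ms/bit

log₂(7) = 2.8074 bits.
b = (RT − a)/log₂ n = (792 − 370) / 2.8074 = 150.319 ms/bit.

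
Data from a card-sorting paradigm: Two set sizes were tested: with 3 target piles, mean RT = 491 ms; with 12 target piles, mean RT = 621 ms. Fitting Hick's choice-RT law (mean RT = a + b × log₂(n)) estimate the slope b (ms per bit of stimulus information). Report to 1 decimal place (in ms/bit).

65.0 ms/bit

b = (RT₂ − RT₁)/(log₂ n₂ − log₂ n₁) = (621 − 491)/(3.5850 − 1.5850) = 65.000 ms/bit.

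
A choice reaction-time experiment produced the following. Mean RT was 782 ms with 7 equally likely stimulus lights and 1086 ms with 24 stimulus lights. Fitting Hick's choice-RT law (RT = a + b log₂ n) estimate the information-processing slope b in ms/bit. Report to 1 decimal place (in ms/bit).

Slope: b = (1086 − 782) / (log₂ 24 − log₂ 7) = 304/1.7776 = 171.016 ms/bit.

171.0 ms/bit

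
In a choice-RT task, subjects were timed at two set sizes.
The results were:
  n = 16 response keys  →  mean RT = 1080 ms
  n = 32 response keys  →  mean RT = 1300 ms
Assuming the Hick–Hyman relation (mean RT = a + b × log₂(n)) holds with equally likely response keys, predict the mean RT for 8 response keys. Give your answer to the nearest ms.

Solve the two-equation system in a and b:
  b = (1300 − 1080) / (log₂ 32 − log₂ 16) = 220 / (5 − 4) = 220 ms/bit
  a = 1080 − 220 × 4 = 200 ms
Then RT(8) = 200 + 220 × log₂ 8 = 200 + 220 × 3 ≈ 860.000 ms.

860 ms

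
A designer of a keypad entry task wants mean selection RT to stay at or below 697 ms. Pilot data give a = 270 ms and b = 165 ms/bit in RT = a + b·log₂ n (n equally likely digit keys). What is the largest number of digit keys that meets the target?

6

Set 270 + 165·log₂ n ≤ 697 → log₂ n ≤ (697 − 270)/165 = 2.5879.
So n ≤ 2^2.5879 = 6.012; the largest integer n is 6.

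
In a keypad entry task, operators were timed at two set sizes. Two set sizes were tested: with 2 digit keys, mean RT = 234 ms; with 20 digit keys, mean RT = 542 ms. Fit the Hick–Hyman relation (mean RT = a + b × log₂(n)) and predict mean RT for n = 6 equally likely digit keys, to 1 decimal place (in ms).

381.0 ms

Solve the two-equation system in a and b:
  b = (542 − 234) / (log₂ 20 − log₂ 2) = 308 / (4.3219 − 1) = 92.717 ms/bit
  a = 234 − 92.717 × 1 = 141.283 ms
Then RT(6) = 141.283 + 92.717 × log₂ 6 = 141.283 + 92.717 × 2.5850 ≈ 380.953 ms.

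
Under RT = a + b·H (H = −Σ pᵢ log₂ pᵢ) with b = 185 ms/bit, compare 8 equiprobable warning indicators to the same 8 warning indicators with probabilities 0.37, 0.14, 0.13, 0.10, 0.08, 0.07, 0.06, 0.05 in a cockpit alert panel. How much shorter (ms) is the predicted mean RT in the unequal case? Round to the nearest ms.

Equiprobable entropy H₀ = log₂ 8 = 3.0000 bits.
Skewed entropy H = −Σ pᵢ log₂ pᵢ = 2.6624 bits.
ΔRT = b·(H₀ − H) = 185 × 0.3376 = 62.46 ms.

62 ms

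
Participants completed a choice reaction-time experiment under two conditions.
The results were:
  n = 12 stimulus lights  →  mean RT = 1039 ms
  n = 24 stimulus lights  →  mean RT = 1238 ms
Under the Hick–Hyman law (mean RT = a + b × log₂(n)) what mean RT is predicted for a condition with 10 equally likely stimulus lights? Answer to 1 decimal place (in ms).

With log₂ n on the abscissa the relation is linear; from the two conditions:
  b = (1238 − 1039) / (log₂ 24 − log₂ 12) = 199 / (4.5850 − 3.5850) = 199.000 ms/bit
  a = 1039 − 199.000 × 3.5850 = 325.592 ms
Then RT(10) = 325.592 + 199.000 × log₂ 10 = 325.592 + 199.000 × 3.3219 ≈ 986.656 ms.

986.7 ms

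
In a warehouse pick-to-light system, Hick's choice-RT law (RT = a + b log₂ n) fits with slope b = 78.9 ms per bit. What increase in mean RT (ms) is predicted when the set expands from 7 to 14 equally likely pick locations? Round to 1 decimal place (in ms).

78.9 ms

The intercept a cancels: ΔRT = b·(log₂ n₂ − log₂ n₁) = b·log₂(n₂/n₁).
log₂(14) − log₂(7) = log₂(14/7) = log₂(2) = 1.
ΔRT = 78.9 × 1.0000 = 78.900 ms.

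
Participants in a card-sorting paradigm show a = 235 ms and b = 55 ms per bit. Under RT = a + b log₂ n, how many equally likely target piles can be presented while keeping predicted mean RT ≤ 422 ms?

Set 235 + 55·log₂ n ≤ 422 → log₂ n ≤ (422 − 235)/55 = 3.4000.
So n ≤ 2^3.4000 = 10.556; the largest integer n is 10.

10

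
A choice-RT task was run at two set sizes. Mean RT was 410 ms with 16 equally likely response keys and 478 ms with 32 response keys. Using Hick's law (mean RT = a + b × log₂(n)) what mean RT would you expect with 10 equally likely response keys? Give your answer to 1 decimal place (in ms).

With log₂ n on the abscissa the relation is linear; from the two conditions:
  b = (478 − 410) / (log₂ 32 − log₂ 16) = 68 / (5 − 4) = 68.000 ms/bit
  a = 410 − 68.000 × 4 = 138.000 ms
Then RT(10) = 138.000 + 68.000 × log₂ 10 = 138.000 + 68.000 × 3.3219 ≈ 363.891 ms.

363.9 ms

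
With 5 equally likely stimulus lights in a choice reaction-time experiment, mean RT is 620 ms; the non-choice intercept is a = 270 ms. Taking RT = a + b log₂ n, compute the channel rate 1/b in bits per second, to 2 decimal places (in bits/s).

6.63 bits/s

Choice component = 620 − 270 = 350 ms over log₂(5) = 2.3219 bits.
b = 350 / 2.3219 = 150.737 ms/bit, so 1/b = 6.634 bits/s.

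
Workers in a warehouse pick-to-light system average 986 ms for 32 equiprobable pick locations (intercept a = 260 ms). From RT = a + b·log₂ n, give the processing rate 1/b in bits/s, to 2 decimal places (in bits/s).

6.89 bits/s

Choice component = 986 − 260 = 726 ms over log₂(32) = 5 bits.
b = 726 / 5 = 145.200 ms/bit, so 1/b = 6.887 bits/s.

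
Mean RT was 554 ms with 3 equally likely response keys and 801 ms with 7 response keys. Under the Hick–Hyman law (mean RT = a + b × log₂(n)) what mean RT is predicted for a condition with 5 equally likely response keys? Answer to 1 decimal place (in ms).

702.9 ms

Fit slope and intercept:
  b = (801 − 554) / (log₂ 7 − log₂ 3) = 247 / (2.8074 − 1.5850) = 202.063 ms/bit
  a = 554 − 202.063 × 1.5850 = 233.738 ms
Then RT(5) = 233.738 + 202.063 × log₂ 5 = 233.738 + 202.063 × 2.3219 ≈ 702.913 ms.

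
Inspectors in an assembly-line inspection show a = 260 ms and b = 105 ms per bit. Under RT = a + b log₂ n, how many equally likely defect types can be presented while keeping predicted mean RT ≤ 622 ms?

Set 260 + 105·log₂ n ≤ 622 → log₂ n ≤ (622 − 260)/105 = 3.4476.
So n ≤ 2^3.4476 = 10.910; the largest integer n is 10.

10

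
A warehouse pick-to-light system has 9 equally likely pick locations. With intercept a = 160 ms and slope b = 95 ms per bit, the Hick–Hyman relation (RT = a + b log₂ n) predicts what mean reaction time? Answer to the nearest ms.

461 ms

log₂(9) = 3.1699 bits, so RT = 160 + 95 × 3.1699 ≈ 461.143 ms.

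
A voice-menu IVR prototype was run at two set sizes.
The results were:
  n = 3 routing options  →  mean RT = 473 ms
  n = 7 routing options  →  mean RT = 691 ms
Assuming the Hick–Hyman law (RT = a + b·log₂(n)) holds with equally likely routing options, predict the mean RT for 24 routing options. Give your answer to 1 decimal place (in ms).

1008.0 ms

Solve the two-equation system in a and b:
  b = (691 − 473) / (log₂ 7 − log₂ 3) = 218 / (2.8074 − 1.5850) = 178.339 ms/bit
  a = 473 − 178.339 × 1.5850 = 190.340 ms
Then RT(24) = 190.340 + 178.339 × log₂ 24 = 190.340 + 178.339 × 4.5850 ≈ 1008.016 ms.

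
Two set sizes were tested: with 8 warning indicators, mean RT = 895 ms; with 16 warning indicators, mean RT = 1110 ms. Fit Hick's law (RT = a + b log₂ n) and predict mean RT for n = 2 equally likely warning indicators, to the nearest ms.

465 ms

With log₂ n on the abscissa the relation is linear; from the two conditions:
  b = (1110 − 895) / (log₂ 16 − log₂ 8) = 215 / (4 − 3) = 215 ms/bit
  a = 895 − 215 × 3 = 250 ms
Then RT(2) = 250 + 215 × log₂ 2 = 250 + 215 × 1 ≈ 465.000 ms.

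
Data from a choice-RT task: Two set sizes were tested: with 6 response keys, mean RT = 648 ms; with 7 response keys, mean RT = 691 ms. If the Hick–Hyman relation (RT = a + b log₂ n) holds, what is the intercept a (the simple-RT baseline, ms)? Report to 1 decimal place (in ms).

148.2 ms

b = (RT₂ − RT₁)/(log₂ n₂ − log₂ n₁) = (691 − 648)/(2.8074 − 2.5850) = 193.352 ms/bit.
a = RT₁ − b·log₂ n₁ = 648 − 193.352 × 2.5850 = 148.193 ms.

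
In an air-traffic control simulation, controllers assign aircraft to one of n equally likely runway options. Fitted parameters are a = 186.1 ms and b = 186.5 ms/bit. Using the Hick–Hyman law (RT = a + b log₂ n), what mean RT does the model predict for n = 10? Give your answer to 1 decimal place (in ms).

805.6 ms

log₂(10) = 3.3219 bits, so RT = 186.1 + 186.5 × 3.3219 ≈ 805.640 ms.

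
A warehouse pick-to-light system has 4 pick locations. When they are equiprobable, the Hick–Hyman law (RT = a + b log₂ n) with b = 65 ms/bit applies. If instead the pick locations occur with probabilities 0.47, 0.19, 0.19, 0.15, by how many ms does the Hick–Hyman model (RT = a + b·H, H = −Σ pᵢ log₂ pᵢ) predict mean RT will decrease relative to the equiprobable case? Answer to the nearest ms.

11 ms

The RT saving is b·ΔH. Equiprobable H₀ = log₂(4) = 2.0000 bits; with the given probabilities H = 1.8330 bits.
b·(H₀ − H) = 65 × (2.0000 − 1.8330) = 10.86 ms.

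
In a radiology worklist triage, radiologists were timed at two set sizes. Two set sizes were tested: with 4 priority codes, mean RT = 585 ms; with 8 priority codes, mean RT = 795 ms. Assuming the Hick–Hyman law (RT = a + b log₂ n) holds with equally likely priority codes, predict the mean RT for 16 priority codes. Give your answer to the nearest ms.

Solve the two-equation system in a and b:
  b = (795 − 585) / (log₂ 8 − log₂ 4) = 210 / (3 − 2) = 210 ms/bit
  a = 585 − 210 × 2 = 165 ms
Then RT(16) = 165 + 210 × log₂ 16 = 165 + 210 × 4 ≈ 1005.000 ms.

1005 ms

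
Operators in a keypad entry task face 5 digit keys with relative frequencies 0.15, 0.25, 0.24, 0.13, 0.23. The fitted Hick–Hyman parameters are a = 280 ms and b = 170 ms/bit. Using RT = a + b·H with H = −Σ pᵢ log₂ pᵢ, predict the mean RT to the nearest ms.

667 ms

H = 0.15·log₂(1/0.15) + 0.25·log₂(1/0.25) + 0.24·log₂(1/0.24) + 0.13·log₂(1/0.13) + 0.23·log₂(1/0.23) = 2.2750 bits.
RT = 280 + 170 × 2.2750 = 666.75 ms.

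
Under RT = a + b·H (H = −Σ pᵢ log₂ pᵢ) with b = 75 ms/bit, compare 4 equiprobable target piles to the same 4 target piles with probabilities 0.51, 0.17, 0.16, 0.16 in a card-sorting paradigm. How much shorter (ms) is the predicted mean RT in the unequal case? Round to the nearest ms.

17 ms

Equiprobable entropy H₀ = log₂ 4 = 2.0000 bits.
Skewed entropy H = −Σ pᵢ log₂ pᵢ = 1.7761 bits.
ΔRT = b·(H₀ − H) = 75 × 0.2239 = 16.80 ms.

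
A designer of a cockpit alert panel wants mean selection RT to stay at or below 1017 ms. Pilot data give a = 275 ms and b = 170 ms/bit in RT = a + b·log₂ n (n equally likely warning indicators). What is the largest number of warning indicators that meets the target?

20

170·log₂ n ≤ 1017 − 275 = 742, giving log₂ n ≤ 4.3647 and n ≤ 20.602. The largest whole number is 20.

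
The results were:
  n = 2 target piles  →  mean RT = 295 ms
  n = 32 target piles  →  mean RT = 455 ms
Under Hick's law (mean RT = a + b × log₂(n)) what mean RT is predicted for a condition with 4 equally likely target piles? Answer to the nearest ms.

Solve the two-equation system in a and b:
  b = (455 − 295) / (log₂ 32 − log₂ 2) = 160 / (5 − 1) = 40 ms/bit
  a = 295 − 40 × 1 = 255 ms
Then RT(4) = 255 + 40 × log₂ 4 = 255 + 40 × 2 ≈ 335.000 ms.

335 ms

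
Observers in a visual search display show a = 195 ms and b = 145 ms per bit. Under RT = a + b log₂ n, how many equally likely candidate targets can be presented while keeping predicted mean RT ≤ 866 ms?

Set 195 + 145·log₂ n ≤ 866 → log₂ n ≤ (866 − 195)/145 = 4.6276.
So n ≤ 2^4.6276 = 24.720; the largest integer n is 24.

24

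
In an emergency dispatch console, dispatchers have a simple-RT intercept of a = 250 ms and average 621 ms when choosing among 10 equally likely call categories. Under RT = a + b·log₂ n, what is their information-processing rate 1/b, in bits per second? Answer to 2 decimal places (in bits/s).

Choice component = 621 − 250 = 371 ms over log₂(10) = 3.3219 bits.
b = 371 / 3.3219 = 111.682 ms/bit, so 1/b = 8.954 bits/s.

8.95 bits/s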